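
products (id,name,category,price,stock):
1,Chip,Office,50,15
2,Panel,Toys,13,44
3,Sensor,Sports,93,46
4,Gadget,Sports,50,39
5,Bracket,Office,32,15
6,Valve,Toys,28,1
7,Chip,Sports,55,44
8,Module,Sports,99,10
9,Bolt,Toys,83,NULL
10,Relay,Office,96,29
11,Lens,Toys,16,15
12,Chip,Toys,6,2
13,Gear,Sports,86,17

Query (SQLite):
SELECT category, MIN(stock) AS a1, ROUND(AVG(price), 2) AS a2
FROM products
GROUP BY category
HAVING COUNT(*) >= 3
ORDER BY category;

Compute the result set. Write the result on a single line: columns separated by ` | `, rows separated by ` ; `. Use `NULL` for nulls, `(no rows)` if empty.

Office | 15 | 59.33 ; Sports | 10 | 76.6 ; Toys | 1 | 29.2

Group products by category.
Per group compute: MIN(stock), ROUND(AVG(price), 2).
HAVING: drop groups with fewer than 3 rows.
  Office: ids {1, 5, 10} → MIN(stock)=15, ROUND(AVG(price), 2)=59.33
  Sports: ids {3, 4, 7, 8, 13} → MIN(stock)=10, ROUND(AVG(price), 2)=76.6
  Toys: ids {2, 6, 9, 11, 12} → MIN(stock)=1, ROUND(AVG(price), 2)=29.2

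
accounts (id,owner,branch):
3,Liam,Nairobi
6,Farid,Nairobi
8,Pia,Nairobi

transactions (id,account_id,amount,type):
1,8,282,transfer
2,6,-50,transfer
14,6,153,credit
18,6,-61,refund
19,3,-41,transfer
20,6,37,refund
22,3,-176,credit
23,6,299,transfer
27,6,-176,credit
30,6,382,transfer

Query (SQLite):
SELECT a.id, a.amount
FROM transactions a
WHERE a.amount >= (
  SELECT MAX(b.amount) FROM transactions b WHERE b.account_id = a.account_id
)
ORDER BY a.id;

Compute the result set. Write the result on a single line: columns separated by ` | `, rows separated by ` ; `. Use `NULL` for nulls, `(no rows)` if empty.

1 | 282 ; 19 | -41 ; 30 | 382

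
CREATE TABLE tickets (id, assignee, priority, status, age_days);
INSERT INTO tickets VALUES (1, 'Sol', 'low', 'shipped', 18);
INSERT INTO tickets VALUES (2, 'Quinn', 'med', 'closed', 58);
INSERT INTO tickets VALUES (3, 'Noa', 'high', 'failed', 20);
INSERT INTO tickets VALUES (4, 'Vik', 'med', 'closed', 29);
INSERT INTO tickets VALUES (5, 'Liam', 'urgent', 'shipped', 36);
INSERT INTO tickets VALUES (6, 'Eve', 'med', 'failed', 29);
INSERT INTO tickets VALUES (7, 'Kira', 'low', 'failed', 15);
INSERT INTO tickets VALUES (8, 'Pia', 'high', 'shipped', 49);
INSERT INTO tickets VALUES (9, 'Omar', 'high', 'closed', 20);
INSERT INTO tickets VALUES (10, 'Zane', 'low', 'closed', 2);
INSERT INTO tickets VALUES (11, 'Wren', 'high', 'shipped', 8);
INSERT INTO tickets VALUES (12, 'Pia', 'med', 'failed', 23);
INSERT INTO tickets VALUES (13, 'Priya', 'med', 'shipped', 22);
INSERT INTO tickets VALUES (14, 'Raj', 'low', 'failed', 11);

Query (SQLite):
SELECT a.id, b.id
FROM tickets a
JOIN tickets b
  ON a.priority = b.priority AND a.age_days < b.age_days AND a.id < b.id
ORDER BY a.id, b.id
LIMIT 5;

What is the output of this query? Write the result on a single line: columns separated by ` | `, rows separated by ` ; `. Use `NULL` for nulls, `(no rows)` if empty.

Pairs (a,b) with same priority, a.age_days < b.age_days, a.id < b.id.
priority groups: high:{3,8,9,11} low:{1,7,10,14} med:{2,4,6,12,13} urgent:{5}
Ordered by (a.id, b.id); first 5.

3 | 8 ; 10 | 14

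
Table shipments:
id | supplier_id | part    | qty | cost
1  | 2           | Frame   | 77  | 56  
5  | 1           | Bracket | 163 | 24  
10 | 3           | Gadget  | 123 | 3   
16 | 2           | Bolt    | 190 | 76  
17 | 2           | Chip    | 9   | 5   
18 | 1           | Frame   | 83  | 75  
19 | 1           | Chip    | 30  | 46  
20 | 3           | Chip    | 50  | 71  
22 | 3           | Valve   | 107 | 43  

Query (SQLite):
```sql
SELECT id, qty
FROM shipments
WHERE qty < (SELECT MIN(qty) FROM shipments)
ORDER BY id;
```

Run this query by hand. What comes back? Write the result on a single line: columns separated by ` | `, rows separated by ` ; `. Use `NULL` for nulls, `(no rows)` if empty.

Scalar subquery: MIN(qty) over all shipments rows = 9.
Keep rows where qty < that value.

(no rows)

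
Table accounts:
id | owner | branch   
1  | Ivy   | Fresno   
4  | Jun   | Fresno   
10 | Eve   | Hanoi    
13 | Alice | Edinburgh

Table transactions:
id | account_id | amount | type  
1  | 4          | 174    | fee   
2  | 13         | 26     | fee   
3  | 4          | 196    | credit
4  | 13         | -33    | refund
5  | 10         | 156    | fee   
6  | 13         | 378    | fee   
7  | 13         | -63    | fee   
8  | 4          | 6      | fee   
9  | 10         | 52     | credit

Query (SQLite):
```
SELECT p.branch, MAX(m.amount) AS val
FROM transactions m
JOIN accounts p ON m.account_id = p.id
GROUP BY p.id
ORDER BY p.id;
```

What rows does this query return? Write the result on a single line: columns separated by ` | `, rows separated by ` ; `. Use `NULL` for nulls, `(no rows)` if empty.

Join each transactions row to its accounts via account_id.
Group joined rows by accounts.id; compute MAX(m.amount) per group.
  4: ids {1, 3, 8} → MAX(m.amount)=196
  10: ids {5, 9} → MAX(m.amount)=156
  13: ids {2, 4, 6, 7} → MAX(m.amount)=378

Fresno | 196 ; Hanoi | 156 ; Edinburgh | 378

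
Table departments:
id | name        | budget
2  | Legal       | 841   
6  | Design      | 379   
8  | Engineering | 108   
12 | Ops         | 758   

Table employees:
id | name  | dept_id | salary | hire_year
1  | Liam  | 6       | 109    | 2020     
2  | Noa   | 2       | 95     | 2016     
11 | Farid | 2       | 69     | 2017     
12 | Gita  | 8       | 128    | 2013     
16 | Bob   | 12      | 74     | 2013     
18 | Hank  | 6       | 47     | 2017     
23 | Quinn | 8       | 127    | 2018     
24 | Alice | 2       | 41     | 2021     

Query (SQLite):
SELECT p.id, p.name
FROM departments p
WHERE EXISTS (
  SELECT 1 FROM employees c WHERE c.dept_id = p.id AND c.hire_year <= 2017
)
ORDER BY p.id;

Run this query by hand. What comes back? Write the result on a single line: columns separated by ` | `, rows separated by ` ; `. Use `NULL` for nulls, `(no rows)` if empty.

2 | Legal ; 6 | Design ; 8 | Engineering ; 12 | Ops

For each departments row, check whether any employees with matching dept_id has hire_year <= 2017.
Keep rows where that is true.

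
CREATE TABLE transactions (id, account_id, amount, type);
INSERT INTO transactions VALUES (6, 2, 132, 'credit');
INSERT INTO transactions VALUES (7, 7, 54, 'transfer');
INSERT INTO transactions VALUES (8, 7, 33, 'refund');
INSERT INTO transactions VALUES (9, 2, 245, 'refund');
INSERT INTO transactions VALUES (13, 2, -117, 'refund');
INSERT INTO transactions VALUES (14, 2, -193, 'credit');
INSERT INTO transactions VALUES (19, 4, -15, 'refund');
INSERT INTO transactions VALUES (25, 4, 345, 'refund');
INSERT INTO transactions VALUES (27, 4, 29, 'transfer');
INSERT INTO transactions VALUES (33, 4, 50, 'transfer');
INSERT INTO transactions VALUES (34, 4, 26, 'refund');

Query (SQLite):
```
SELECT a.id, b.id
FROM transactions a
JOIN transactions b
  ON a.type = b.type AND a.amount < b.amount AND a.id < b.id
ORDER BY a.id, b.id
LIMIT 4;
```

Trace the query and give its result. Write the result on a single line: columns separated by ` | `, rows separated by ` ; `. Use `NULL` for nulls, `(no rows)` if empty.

8 | 9 ; 8 | 25 ; 9 | 25 ; 13 | 19

Pairs (a,b) with same type, a.amount < b.amount, a.id < b.id.
type groups: credit:{6,14} refund:{8,9,13,19,25,34} transfer:{7,27,33}
Ordered by (a.id, b.id); first 4.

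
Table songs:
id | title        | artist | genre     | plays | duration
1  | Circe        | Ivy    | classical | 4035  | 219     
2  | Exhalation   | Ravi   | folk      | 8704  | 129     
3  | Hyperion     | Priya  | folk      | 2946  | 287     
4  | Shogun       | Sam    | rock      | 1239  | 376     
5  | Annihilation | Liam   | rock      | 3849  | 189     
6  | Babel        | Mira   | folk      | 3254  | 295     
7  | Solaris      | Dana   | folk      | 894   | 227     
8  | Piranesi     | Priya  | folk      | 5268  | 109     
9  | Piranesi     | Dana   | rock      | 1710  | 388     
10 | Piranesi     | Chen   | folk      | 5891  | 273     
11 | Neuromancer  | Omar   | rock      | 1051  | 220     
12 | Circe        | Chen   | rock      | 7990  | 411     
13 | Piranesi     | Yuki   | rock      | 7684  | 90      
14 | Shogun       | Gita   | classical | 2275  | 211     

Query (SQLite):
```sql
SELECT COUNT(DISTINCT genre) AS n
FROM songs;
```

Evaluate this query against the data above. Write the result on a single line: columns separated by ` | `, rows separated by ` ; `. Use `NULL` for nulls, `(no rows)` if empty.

3

Count distinct non-NULL genre values.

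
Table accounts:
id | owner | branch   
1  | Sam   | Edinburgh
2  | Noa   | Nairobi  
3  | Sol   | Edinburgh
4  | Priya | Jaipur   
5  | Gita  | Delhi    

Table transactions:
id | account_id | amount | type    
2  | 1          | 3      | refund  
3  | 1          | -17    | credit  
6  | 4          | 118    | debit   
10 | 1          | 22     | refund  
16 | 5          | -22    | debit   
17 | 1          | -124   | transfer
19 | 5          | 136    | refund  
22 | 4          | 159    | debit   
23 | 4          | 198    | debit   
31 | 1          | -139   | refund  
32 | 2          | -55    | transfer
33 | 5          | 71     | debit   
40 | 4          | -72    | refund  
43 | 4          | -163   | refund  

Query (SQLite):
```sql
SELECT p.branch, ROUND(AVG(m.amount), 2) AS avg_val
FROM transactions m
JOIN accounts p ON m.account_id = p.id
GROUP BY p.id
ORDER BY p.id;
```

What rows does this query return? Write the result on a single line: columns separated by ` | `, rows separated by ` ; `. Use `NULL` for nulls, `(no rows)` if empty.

Join each transactions row to its accounts via account_id.
Group joined rows by accounts.id; compute ROUND(AVG(m.amount), 2) per group.
  1: ids {2, 3, 10, 17, 31} → ROUND(AVG(m.amount), 2)=-51
  2: ids {32} → ROUND(AVG(m.amount), 2)=-55
  4: ids {6, 22, 23, 40, 43} → ROUND(AVG(m.amount), 2)=48
  5: ids {16, 19, 33} → ROUND(AVG(m.amount), 2)=61.67

Edinburgh | -51 ; Nairobi | -55 ; Jaipur | 48 ; Delhi | 61.67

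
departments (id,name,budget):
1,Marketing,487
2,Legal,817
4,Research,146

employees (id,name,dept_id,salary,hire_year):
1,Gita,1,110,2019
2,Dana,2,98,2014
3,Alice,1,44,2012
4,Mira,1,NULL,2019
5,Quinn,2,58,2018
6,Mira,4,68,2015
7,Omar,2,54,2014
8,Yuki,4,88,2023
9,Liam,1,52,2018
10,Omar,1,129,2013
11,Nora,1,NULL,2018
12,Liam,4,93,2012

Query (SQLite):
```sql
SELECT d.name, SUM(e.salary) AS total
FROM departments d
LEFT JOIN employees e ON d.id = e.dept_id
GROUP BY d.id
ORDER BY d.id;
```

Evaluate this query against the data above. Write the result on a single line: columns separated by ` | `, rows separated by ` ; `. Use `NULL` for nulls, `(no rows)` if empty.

LEFT JOIN keeps every departments row; unmatched ones get NULL for employees columns.
Group by departments.id and compute SUM(e.salary). SUM over an all-NULL group is NULL.
  1: ids {1, 3, 4, 9, 10, 11} → SUM(e.salary)=335
  2: ids {2, 5, 7} → SUM(e.salary)=210
  4: ids {6, 8, 12} → SUM(e.salary)=249

Marketing | 335 ; Legal | 210 ; Research | 249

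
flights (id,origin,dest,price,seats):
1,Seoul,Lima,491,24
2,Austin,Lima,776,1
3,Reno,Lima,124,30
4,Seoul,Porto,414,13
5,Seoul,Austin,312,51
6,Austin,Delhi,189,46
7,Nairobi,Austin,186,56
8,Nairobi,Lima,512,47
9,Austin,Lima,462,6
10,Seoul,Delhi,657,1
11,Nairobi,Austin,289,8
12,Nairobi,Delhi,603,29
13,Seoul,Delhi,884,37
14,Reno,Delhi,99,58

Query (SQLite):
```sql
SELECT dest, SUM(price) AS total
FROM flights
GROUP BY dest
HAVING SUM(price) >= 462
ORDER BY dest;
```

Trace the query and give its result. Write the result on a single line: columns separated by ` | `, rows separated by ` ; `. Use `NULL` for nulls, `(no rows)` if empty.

Partition flights by dest; compute SUM(price) within each group.
HAVING: keep groups where SUM(price) >= 462.
  Austin: ids {5, 7, 11} → SUM(price)=787
  Delhi: ids {6, 10, 12, 13, 14} → SUM(price)=2432
  Lima: ids {1, 2, 3, 8, 9} → SUM(price)=2365
  Porto: ids {4} → SUM(price)=414

Austin | 787 ; Delhi | 2432 ; Lima | 2365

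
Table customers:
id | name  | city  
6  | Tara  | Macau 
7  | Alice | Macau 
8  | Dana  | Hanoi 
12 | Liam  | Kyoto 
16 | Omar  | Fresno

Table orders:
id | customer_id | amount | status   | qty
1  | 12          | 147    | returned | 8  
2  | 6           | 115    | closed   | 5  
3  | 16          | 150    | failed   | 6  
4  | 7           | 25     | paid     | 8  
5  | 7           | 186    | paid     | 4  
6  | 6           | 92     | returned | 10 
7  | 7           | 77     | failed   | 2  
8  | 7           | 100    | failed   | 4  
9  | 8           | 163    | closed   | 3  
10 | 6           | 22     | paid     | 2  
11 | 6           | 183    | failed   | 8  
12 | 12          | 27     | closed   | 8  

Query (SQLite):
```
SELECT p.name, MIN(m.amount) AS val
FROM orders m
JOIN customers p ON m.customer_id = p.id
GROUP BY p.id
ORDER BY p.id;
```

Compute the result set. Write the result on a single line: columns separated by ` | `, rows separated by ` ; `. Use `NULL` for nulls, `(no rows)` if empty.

Tara | 22 ; Alice | 25 ; Dana | 163 ; Liam | 27 ; Omar | 150

Join each orders row to its customers via customer_id.
Group joined rows by customers.id; compute MIN(m.amount) per group.
  6: ids {2, 6, 10, 11} → MIN(m.amount)=22
  7: ids {4, 5, 7, 8} → MIN(m.amount)=25
  8: ids {9} → MIN(m.amount)=163
  12: ids {1, 12} → MIN(m.amount)=27
  16: ids {3} → MIN(m.amount)=150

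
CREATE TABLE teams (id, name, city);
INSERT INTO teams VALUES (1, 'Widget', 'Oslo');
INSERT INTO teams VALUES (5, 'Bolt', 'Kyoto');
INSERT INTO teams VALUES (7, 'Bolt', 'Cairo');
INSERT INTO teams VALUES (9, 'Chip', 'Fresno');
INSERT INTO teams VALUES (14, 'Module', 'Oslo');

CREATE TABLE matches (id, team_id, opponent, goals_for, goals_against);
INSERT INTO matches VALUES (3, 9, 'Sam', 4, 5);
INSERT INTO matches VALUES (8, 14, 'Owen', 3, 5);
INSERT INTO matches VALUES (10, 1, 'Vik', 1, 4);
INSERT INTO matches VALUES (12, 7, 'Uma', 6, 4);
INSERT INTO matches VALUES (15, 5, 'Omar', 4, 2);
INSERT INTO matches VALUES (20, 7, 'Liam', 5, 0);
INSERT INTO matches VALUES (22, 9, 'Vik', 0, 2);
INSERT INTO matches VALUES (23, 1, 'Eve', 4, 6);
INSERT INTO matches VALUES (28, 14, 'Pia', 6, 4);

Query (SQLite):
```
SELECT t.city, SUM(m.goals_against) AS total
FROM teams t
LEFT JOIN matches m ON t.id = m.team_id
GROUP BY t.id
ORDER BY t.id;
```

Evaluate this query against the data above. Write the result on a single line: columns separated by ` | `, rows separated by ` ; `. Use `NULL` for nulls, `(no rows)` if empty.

LEFT JOIN keeps every teams row; unmatched ones get NULL for matches columns.
Group by teams.id and compute SUM(m.goals_against). SUM over an all-NULL group is NULL.
  1: ids {10, 23} → SUM(m.goals_against)=10
  5: ids {15} → SUM(m.goals_against)=2
  7: ids {12, 20} → SUM(m.goals_against)=4
  9: ids {3, 22} → SUM(m.goals_against)=7
  14: ids {8, 28} → SUM(m.goals_against)=9

Oslo | 10 ; Kyoto | 2 ; Cairo | 4 ; Fresno | 7 ; Oslo | 9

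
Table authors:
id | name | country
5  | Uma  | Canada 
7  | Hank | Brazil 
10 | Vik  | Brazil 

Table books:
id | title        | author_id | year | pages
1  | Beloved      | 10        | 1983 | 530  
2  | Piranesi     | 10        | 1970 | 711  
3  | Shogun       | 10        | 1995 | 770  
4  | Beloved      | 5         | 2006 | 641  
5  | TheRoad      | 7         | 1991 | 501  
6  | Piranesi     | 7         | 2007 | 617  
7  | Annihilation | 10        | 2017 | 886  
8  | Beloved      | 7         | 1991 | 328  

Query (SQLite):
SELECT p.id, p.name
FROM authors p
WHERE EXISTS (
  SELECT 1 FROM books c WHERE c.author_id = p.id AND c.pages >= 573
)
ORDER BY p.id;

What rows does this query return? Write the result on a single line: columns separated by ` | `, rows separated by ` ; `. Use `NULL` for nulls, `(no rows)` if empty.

5 | Uma ; 7 | Hank ; 10 | Vik

For each authors row, check whether any books with matching author_id has pages >= 573.
Keep rows where that is true.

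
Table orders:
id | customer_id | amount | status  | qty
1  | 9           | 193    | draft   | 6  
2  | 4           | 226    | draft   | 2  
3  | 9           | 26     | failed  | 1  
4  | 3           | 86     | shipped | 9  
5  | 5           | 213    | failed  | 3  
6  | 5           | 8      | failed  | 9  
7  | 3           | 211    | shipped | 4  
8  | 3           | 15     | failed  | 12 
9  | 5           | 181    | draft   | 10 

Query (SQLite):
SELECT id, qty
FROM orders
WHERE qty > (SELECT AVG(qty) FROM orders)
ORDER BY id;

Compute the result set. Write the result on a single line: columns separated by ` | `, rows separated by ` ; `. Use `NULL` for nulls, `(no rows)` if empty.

4 | 9 ; 6 | 9 ; 8 | 12 ; 9 | 10

Scalar subquery: AVG(qty) over all orders rows = 6.222222 (≈; comparison uses full precision).
Keep rows where qty > that value.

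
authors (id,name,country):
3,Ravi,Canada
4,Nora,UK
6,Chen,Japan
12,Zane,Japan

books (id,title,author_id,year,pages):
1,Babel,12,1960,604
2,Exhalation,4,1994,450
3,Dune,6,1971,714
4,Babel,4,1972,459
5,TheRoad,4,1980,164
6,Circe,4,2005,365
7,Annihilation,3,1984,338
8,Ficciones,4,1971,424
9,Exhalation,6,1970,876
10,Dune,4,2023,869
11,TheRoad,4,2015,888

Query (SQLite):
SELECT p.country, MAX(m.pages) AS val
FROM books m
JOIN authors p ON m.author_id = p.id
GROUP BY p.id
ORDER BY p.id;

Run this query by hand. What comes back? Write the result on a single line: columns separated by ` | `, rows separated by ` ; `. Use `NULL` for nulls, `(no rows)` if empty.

Join each books row to its authors via author_id.
Group joined rows by authors.id; compute MAX(m.pages) per group.
  3: ids {7} → MAX(m.pages)=338
  4: ids {2, 4, 5, 6, 8, 10, 11} → MAX(m.pages)=888
  6: ids {3, 9} → MAX(m.pages)=876
  12: ids {1} → MAX(m.pages)=604

Canada | 338 ; UK | 888 ; Japan | 876 ; Japan | 604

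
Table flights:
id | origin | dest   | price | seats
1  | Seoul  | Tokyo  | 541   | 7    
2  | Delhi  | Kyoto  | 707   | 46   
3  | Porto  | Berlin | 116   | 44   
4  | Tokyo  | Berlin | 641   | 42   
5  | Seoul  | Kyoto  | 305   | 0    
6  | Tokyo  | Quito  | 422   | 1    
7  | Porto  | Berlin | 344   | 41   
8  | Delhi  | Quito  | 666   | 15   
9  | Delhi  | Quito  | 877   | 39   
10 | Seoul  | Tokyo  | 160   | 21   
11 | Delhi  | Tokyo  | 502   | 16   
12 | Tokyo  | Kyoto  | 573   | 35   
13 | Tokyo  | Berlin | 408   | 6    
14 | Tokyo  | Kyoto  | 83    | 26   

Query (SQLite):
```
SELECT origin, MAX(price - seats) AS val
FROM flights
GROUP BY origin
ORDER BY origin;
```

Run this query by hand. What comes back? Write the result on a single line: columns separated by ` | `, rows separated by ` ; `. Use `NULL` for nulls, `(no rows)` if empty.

For each row compute price - seats.
Group by origin; take MAX of the expression per group.
  Delhi: ids {2, 8, 9, 11} → MAX(price - seats)=838
  Porto: ids {3, 7} → MAX(price - seats)=303
  Seoul: ids {1, 5, 10} → MAX(price - seats)=534
  Tokyo: ids {4, 6, 12, 13, 14} → MAX(price - seats)=599

Delhi | 838 ; Porto | 303 ; Seoul | 534 ; Tokyo | 599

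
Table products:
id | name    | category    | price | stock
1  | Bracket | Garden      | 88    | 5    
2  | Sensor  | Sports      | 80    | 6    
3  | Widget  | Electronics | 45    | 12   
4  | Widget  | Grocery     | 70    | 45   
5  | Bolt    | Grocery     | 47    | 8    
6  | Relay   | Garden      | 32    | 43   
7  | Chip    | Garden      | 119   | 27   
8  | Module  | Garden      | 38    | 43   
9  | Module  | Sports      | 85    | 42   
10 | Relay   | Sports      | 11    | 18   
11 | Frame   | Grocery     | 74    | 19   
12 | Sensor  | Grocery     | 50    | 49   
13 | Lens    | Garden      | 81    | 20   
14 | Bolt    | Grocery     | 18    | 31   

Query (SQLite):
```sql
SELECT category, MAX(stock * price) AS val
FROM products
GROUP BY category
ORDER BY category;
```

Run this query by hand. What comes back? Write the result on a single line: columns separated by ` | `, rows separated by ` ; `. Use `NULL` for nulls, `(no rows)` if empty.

Electronics | 540 ; Garden | 3213 ; Grocery | 3150 ; Sports | 3570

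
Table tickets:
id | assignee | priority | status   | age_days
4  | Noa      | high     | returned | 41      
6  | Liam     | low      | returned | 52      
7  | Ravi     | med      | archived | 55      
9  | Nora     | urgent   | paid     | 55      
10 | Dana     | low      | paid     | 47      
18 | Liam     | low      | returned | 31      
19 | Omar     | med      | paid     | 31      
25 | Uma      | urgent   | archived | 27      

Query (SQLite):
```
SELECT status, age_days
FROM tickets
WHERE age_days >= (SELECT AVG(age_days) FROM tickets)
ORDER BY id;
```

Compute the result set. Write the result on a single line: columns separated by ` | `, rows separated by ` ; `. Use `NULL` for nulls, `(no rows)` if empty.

Scalar subquery: AVG(age_days) over all tickets rows = 42.375.
Keep rows where age_days >= that value.

returned | 52 ; archived | 55 ; paid | 55 ; paid | 47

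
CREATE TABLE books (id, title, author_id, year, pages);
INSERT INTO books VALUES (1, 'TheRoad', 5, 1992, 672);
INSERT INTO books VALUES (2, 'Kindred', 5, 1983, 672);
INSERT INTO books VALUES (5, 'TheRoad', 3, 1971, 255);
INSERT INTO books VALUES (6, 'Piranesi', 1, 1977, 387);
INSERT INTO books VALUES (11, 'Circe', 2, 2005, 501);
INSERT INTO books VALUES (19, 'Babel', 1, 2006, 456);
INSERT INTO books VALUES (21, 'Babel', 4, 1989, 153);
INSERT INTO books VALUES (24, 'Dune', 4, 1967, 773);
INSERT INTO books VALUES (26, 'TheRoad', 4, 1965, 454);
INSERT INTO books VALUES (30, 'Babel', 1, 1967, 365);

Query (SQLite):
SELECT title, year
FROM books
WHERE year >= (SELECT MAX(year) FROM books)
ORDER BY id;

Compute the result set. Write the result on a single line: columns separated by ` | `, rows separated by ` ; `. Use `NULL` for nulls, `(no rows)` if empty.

Babel | 2006

Scalar subquery: MAX(year) over all books rows = 2006.
Keep rows where year >= that value.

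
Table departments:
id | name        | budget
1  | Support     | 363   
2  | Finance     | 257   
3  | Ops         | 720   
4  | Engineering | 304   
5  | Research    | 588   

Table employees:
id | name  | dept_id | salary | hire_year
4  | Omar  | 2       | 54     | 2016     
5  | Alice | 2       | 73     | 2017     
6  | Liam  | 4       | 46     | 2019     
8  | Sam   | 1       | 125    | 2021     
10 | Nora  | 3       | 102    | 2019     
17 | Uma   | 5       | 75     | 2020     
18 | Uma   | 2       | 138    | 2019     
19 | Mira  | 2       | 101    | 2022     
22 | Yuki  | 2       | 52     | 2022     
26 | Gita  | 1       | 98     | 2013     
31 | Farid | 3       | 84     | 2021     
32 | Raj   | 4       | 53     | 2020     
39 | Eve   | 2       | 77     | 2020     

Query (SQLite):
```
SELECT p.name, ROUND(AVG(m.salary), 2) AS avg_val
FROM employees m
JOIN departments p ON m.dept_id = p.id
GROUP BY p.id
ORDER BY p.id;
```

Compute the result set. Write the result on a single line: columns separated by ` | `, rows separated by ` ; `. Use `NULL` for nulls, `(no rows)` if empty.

Join each employees row to its departments via dept_id.
Group joined rows by departments.id; compute ROUND(AVG(m.salary), 2) per group.
  1: ids {8, 26} → ROUND(AVG(m.salary), 2)=111.5
  2: ids {4, 5, 18, 19, 22, 39} → ROUND(AVG(m.salary), 2)=82.5
  3: ids {10, 31} → ROUND(AVG(m.salary), 2)=93
  4: ids {6, 32} → ROUND(AVG(m.salary), 2)=49.5
  5: ids {17} → ROUND(AVG(m.salary), 2)=75

Support | 111.5 ; Finance | 82.5 ; Ops | 93 ; Engineering | 49.5 ; Research | 75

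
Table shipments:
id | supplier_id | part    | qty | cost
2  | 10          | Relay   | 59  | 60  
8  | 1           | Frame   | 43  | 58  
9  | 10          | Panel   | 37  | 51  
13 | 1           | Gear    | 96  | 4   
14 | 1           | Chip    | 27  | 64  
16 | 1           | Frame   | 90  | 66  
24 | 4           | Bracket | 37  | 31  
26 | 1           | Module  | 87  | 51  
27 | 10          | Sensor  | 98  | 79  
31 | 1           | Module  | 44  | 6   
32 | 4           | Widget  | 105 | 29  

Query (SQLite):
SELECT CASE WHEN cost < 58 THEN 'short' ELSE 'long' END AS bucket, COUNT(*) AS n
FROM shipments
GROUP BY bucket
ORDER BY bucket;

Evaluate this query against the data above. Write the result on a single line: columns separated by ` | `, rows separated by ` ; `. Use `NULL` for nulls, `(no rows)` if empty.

Bucket rows by cost < 58 → 'short' else 'long'; count each bucket.

long | 5 ; short | 6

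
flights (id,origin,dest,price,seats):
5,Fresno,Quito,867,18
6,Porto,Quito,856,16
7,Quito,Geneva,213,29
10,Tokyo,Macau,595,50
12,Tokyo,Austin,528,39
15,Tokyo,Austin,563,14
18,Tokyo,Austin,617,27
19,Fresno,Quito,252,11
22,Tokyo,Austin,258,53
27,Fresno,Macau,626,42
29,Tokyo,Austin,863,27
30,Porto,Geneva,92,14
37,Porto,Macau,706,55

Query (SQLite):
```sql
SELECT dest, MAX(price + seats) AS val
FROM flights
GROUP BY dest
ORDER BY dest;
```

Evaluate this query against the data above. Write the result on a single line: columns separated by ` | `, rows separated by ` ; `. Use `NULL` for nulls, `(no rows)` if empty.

Austin | 890 ; Geneva | 242 ; Macau | 761 ; Quito | 885

For each row compute price + seats.
Group by dest; take MAX of the expression per group.
  Austin: ids {12, 15, 18, 22, 29} → MAX(price + seats)=890
  Geneva: ids {7, 30} → MAX(price + seats)=242
  Macau: ids {10, 27, 37} → MAX(price + seats)=761
  Quito: ids {5, 6, 19} → MAX(price + seats)=885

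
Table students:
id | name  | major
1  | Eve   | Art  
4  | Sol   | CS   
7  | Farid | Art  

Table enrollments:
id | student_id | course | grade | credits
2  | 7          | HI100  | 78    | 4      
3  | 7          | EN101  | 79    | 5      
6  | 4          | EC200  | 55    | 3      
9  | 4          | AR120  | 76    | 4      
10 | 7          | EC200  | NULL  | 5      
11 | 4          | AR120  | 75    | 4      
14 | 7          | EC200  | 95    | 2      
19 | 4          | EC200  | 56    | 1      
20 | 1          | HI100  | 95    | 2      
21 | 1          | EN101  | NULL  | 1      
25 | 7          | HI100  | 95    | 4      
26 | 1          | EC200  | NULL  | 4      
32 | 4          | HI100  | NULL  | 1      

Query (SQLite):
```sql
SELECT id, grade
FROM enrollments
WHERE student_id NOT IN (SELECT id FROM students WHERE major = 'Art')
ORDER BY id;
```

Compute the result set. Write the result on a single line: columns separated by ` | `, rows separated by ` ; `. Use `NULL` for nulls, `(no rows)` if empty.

6 | 55 ; 9 | 76 ; 11 | 75 ; 19 | 56 ; 32 | NULL

Inner query: students.id where major = 'Art'.
Outer: keep enrollments rows whose student_id is not in that set.
Inner query → {1, 7}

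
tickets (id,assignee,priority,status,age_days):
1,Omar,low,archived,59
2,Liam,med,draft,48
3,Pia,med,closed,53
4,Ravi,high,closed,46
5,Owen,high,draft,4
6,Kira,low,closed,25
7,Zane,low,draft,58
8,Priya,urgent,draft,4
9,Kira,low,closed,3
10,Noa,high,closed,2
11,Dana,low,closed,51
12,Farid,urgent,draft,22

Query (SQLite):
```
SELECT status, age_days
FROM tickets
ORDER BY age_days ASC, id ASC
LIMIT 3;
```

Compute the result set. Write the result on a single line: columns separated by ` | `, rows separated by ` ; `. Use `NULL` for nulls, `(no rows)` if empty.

Sort by age_days asc, tiebreak id asc: (2, id=10), (3, id=9), (4, id=5), (4, id=8), (22, id=12), (25, id=6) …. Take first 3.

closed | 2 ; closed | 3 ; draft | 4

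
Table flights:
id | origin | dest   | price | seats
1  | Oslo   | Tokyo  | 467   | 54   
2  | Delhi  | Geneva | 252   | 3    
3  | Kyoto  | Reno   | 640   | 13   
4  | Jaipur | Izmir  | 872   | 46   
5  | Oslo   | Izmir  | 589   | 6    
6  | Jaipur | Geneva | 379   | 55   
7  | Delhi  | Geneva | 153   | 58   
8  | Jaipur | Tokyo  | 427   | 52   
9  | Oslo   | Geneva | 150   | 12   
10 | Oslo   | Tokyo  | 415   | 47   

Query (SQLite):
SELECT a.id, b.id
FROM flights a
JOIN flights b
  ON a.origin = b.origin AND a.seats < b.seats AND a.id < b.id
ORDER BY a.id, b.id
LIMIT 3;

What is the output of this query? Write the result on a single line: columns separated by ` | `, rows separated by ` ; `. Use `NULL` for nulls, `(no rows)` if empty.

2 | 7 ; 4 | 6 ; 4 | 8

Pairs (a,b) with same origin, a.seats < b.seats, a.id < b.id.
origin groups: Delhi:{2,7} Jaipur:{4,6,8} Kyoto:{3} Oslo:{1,5,9,10}
Ordered by (a.id, b.id); first 3.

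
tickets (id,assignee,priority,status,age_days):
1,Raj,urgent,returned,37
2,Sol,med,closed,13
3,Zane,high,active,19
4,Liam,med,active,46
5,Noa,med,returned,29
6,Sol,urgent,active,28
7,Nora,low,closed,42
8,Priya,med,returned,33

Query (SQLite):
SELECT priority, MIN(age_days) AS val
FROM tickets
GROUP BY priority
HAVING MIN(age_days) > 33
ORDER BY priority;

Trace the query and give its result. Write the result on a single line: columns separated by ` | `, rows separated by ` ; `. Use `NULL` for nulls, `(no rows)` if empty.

Partition tickets by priority; compute MIN(age_days) within each group.
HAVING: keep groups where MIN(age_days) > 33.
  high: ids {3} → MIN(age_days)=19
  low: ids {7} → MIN(age_days)=42
  med: ids {2, 4, 5, 8} → MIN(age_days)=13
  urgent: ids {1, 6} → MIN(age_days)=28

low | 42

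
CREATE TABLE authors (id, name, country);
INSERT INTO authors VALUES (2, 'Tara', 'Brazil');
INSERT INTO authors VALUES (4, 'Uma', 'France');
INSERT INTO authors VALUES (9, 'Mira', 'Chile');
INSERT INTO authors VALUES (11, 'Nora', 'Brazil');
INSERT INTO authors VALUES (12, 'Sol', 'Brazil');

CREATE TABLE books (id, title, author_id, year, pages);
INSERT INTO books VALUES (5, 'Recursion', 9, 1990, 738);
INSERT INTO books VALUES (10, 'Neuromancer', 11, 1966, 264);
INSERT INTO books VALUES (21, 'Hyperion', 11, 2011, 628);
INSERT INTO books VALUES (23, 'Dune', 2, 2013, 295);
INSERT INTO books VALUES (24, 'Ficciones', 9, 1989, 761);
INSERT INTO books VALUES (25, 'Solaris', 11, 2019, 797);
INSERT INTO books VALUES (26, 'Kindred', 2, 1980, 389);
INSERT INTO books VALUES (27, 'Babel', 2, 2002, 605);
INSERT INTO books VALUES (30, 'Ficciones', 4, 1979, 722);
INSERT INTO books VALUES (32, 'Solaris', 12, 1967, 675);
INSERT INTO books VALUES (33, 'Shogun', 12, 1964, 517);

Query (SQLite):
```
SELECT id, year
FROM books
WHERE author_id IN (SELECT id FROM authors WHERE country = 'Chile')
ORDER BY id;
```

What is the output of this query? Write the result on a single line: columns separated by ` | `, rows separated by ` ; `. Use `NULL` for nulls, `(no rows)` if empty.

5 | 1990 ; 24 | 1989

Inner query: authors.id where country = 'Chile'.
Outer: keep books rows whose author_id is in that set.
Inner query → {9}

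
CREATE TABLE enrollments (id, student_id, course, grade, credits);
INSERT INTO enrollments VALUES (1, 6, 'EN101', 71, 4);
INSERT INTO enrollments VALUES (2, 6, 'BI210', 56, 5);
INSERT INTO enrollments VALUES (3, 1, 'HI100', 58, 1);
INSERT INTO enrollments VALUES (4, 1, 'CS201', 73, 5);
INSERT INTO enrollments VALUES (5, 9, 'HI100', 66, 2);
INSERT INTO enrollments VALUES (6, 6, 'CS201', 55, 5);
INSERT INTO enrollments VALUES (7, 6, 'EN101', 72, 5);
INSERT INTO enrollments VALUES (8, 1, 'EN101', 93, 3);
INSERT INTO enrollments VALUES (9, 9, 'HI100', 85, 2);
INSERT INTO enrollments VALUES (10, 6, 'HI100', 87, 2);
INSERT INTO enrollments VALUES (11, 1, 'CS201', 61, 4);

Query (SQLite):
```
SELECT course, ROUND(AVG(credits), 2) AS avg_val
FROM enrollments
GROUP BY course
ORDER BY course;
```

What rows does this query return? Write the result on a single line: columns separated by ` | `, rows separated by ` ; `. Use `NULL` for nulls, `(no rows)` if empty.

Partition enrollments by course; compute ROUND(AVG(credits), 2) within each group.
  BI210: ids {2} → ROUND(AVG(credits), 2)=5
  CS201: ids {4, 6, 11} → ROUND(AVG(credits), 2)=4.67
  EN101: ids {1, 7, 8} → ROUND(AVG(credits), 2)=4
  HI100: ids {3, 5, 9, 10} → ROUND(AVG(credits), 2)=1.75

BI210 | 5 ; CS201 | 4.67 ; EN101 | 4 ; HI100 | 1.75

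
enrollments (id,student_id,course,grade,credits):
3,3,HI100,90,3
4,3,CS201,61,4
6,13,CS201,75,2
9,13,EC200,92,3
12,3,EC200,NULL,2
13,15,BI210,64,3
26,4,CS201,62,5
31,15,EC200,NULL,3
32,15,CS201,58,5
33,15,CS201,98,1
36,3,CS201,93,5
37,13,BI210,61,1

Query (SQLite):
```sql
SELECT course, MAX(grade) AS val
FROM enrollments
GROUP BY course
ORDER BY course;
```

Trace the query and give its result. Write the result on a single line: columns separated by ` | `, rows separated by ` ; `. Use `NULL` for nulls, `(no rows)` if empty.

Partition enrollments by course; compute MAX(grade) within each group.
  BI210: ids {13, 37} → MAX(grade)=64
  CS201: ids {4, 6, 26, 32, 33, 36} → MAX(grade)=98
  EC200: ids {9, 12, 31} → MAX(grade)=92
  HI100: ids {3} → MAX(grade)=90

BI210 | 64 ; CS201 | 98 ; EC200 | 92 ; HI100 | 90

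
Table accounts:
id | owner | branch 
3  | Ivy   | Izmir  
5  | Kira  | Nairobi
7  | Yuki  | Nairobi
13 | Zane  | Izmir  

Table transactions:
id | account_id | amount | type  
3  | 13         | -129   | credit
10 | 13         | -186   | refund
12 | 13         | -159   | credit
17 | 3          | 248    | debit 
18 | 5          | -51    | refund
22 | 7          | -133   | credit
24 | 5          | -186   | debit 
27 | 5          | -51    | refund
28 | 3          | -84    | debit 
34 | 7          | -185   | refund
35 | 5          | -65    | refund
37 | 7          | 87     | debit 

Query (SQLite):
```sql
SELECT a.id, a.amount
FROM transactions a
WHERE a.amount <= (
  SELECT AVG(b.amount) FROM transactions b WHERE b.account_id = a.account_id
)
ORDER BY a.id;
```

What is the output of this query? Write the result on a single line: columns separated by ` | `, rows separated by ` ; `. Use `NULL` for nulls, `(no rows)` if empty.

10 | -186 ; 12 | -159 ; 22 | -133 ; 24 | -186 ; 28 | -84 ; 34 | -185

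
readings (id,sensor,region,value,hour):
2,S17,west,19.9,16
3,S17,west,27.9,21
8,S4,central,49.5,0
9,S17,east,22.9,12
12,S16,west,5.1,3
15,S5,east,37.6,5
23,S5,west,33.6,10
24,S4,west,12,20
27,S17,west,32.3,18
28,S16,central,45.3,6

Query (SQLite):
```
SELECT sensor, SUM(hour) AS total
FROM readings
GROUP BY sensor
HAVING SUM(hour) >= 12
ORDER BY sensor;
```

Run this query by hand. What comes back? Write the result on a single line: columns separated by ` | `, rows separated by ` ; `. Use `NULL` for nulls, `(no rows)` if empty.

Partition readings by sensor; compute SUM(hour) within each group.
HAVING: keep groups where SUM(hour) >= 12.
  S16: ids {12, 28} → SUM(hour)=9
  S17: ids {2, 3, 9, 27} → SUM(hour)=67
  S4: ids {8, 24} → SUM(hour)=20
  S5: ids {15, 23} → SUM(hour)=15

S17 | 67 ; S4 | 20 ; S5 | 15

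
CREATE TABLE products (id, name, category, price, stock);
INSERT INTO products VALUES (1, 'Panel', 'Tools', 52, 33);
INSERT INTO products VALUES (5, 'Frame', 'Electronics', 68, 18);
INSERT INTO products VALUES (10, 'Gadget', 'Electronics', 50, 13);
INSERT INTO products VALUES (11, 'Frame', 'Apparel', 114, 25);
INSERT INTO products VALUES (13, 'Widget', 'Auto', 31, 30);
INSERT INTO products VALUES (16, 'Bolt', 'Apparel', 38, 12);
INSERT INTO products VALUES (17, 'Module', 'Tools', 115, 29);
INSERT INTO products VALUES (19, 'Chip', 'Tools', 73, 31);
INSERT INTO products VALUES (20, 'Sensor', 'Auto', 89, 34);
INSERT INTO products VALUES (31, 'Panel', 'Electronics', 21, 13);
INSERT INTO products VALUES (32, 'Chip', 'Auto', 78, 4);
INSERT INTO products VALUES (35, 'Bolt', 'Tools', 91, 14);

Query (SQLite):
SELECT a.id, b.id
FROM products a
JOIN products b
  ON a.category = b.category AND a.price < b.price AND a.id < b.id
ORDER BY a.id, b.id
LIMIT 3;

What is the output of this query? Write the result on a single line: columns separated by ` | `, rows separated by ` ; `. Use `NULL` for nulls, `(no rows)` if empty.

1 | 17 ; 1 | 19 ; 1 | 35

Pairs (a,b) with same category, a.price < b.price, a.id < b.id.
category groups: Apparel:{11,16} Auto:{13,20,32} Electronics:{5,10,31} Tools:{1,17,19,35}
Ordered by (a.id, b.id); first 3.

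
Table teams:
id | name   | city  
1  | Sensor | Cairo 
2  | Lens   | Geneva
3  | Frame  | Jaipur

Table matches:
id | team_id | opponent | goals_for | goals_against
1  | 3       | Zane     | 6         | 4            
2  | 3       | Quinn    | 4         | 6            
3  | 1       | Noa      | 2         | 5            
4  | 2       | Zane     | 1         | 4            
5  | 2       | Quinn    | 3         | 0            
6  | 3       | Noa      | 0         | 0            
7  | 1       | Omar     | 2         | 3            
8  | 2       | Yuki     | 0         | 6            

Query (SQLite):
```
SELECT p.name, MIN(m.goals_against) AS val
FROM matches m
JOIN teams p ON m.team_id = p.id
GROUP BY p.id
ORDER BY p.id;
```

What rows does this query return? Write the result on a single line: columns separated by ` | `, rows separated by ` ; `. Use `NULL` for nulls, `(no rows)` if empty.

Sensor | 3 ; Lens | 0 ; Frame | 0

Join each matches row to its teams via team_id.
Group joined rows by teams.id; compute MIN(m.goals_against) per group.
  1: ids {3, 7} → MIN(m.goals_against)=3
  2: ids {4, 5, 8} → MIN(m.goals_against)=0
  3: ids {1, 2, 6} → MIN(m.goals_against)=0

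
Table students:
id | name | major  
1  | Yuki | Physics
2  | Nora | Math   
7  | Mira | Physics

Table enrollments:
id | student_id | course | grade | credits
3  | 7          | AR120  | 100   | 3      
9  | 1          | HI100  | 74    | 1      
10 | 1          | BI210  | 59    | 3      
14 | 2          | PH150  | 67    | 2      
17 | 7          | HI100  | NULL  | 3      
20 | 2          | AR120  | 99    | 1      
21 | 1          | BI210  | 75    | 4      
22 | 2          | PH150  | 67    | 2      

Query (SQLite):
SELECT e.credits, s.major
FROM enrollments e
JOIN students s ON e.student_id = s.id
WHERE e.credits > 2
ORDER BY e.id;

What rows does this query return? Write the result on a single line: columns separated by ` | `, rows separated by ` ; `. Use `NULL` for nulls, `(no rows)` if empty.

Each enrollments row matches the students row where student_id = students.id.
Then keep rows with e.credits > 2.

3 | Physics ; 3 | Physics ; 3 | Physics ; 4 | Physics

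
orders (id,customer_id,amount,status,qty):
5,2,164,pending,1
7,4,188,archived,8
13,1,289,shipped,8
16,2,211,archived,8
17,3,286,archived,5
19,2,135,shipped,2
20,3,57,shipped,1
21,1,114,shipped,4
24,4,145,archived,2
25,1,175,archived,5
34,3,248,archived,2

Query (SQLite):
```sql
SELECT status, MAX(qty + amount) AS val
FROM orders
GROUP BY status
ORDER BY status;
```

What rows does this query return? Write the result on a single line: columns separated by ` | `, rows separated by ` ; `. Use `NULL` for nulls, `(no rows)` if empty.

For each row compute qty + amount.
Group by status; take MAX of the expression per group.
  archived: ids {7, 16, 17, 24, 25, 34} → MAX(qty + amount)=291
  pending: ids {5} → MAX(qty + amount)=165
  shipped: ids {13, 19, 20, 21} → MAX(qty + amount)=297

archived | 291 ; pending | 165 ; shipped | 297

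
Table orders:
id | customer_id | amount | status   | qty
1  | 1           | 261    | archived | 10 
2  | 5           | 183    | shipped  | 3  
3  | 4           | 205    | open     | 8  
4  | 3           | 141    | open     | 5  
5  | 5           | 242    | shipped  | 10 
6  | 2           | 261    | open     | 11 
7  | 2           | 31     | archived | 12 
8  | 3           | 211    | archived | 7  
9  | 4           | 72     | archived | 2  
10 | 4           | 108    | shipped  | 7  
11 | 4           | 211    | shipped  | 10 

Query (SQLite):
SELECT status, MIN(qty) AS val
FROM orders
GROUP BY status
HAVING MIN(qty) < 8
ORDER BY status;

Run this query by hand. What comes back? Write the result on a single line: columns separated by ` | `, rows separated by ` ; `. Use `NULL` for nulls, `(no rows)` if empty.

archived | 2 ; open | 5 ; shipped | 3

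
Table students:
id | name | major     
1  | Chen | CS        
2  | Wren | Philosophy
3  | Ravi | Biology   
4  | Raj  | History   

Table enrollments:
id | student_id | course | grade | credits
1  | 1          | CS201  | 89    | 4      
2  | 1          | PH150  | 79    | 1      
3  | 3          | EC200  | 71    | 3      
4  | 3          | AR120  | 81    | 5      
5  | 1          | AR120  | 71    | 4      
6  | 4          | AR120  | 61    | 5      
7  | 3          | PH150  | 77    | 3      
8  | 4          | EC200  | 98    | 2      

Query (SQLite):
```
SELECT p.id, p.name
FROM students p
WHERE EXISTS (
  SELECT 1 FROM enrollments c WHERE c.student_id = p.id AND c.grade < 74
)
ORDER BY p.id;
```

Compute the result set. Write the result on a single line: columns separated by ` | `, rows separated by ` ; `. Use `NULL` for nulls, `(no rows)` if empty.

1 | Chen ; 3 | Ravi ; 4 | Raj

For each students row, check whether any enrollments with matching student_id has grade < 74.
Keep rows where that is true.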